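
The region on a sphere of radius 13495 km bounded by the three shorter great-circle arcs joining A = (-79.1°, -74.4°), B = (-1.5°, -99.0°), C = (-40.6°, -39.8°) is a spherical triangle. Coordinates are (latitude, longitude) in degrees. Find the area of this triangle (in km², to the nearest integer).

Side lengths (central angles): a = 1.1531, b = 0.7118, c = 1.3719 rad; semiperimeter s = 1.6184.
By l'Huilier's theorem, tan(E/4) = √[tan(s/2) tan((s−a)/2) tan((s−b)/2) tan((s−c)/2)], giving spherical excess E = 0.4874 rad.
Area = E·R² = 0.4874 × (13495)² ≈ 88754384 km².

88754384 km²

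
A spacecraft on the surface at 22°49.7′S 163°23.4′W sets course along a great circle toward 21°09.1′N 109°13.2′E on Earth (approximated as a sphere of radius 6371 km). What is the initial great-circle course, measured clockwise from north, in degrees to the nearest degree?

291°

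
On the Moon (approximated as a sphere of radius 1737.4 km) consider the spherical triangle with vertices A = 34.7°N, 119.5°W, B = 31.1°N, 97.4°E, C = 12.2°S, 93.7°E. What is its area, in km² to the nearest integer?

Side lengths (central angles): a = 0.7583, b = 2.4860, c = 1.8431 rad; semiperimeter s = 2.5437.
By l'Huilier's theorem, tan(E/4) = √[tan(s/2) tan((s−a)/2) tan((s−b)/2) tan((s−c)/2)], giving spherical excess E = 0.8126 rad.
Area = E·R² = 0.8126 × (1737.4)² ≈ 2452870 km².

2452870 km²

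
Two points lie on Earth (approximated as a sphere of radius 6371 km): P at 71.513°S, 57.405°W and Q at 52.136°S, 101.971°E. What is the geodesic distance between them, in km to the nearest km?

With latitudes φ₁ = -71.513°, φ₂ = -52.136° and longitude difference Δλ = 159.376°:
cos c = sin φ₁ sin φ₂ + cos φ₁ cos φ₂ cos Δλ = (-0.9484)(-0.7895) + (0.3171)(0.6138)(-0.9359) = 0.56658,
so c = arccos(0.56658) = 0.96845 rad.
Distance = R·c = 6371 × 0.9685 ≈ 6170 km.

6170 km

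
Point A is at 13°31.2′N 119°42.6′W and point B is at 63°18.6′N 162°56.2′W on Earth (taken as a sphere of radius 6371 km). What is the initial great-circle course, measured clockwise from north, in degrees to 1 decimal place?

Δλ = -43.227° = -0.7544 rad.
y = sin Δλ · cos φ₂ = (-0.6849)(0.4492) = -0.3076
x = cos φ₁ sin φ₂ − sin φ₁ cos φ₂ cos Δλ = (0.9723)(0.8934) − (0.2338)(0.4492)(0.7286) = 0.7922
θ = atan2(y, x) = -21.22°; adding 360° gives 338.8°.

338.8°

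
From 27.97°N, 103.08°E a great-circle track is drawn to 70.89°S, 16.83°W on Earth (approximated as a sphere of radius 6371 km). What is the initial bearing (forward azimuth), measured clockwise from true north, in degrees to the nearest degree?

Δλ = -119.910° = -2.0928 rad.
y = sin Δλ · cos φ₂ = (-0.8668)(0.3274) = -0.2838
x = cos φ₁ sin φ₂ − sin φ₁ cos φ₂ cos Δλ = (0.8832)(-0.9449) − (0.4690)(0.3274)(-0.4986) = -0.7580
θ = atan2(y, x) = -159.47°; adding 360° gives 201°.

201°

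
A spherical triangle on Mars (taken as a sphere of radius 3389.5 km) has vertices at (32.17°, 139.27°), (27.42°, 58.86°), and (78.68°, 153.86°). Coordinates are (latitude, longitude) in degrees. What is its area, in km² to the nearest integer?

5896760 km²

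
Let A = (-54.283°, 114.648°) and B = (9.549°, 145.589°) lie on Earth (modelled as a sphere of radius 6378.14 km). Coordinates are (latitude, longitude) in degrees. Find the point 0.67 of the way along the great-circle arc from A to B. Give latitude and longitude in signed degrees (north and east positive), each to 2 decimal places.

-12.02°, 138.28°

The central angle between A and B is δ = 1.2035 rad.
With f = 0.67, the slerp weights are sin((1−f)δ)/sin δ = 0.4144 and sin(fδ)/sin δ = 0.7733.
Weighted sum of the unit vectors: (0.4144)·(-0.2435,0.5306,-0.8119) + (0.7733)·(-0.8136,0.5573,0.1659) = (-0.7301, 0.6509, -0.2082).
Converting back: φ = atan2(z, √(x²+y²)) = -12.02°, λ = atan2(y, x) = 138.28°.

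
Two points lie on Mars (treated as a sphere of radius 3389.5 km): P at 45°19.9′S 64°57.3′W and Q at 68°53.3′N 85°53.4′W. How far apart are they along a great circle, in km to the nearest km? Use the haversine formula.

6819 km

In radians: φ₁ = -0.7912, φ₂ = 1.2023, Δλ = -20.935° = -0.3654 rad.
Haversine: a = sin²(Δφ/2) + cos φ₁ cos φ₂ sin²(Δλ/2) = 0.7051 + (0.7030)(0.3602)(0.0330) = 0.71348.
Central angle c = 2·arcsin(√a) = 2.01192 rad.
Distance = R·c = 3389.5 × 2.0119 ≈ 6819 km.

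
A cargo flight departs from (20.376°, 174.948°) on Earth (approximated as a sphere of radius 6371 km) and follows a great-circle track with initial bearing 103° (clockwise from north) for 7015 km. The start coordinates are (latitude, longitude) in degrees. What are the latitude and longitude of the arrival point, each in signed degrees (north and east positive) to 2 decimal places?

-1.74°, -124.68°

Angular distance δ = d/R = 7015/6371 = 1.10108 rad; initial bearing θ = 1.7977 rad.
sin φ₂ = sin φ₁ cos δ + cos φ₁ sin δ cos θ = (0.3482)(0.4526) + (0.9374)(0.8917)(-0.2250) = -0.0304, so φ₂ = -1.74°.
Δλ = atan2(sin θ sin δ cos φ₁, cos δ − sin φ₁ sin φ₂) = atan2(0.8145, 0.4632) = 60.371°.
λ₂ = 174.948° + 60.371° = 235.32° → -124.68° after wrapping to (−180°, 180°].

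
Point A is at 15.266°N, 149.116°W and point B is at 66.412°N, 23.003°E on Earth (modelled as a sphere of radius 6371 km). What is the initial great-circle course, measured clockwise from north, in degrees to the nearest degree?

3°

With φ₁ = 0.2664, φ₂ = 1.1591, Δλ = 3.0040 rad, the forward-azimuth formula gives
θ = atan2( sin Δλ cos φ₂ , cos φ₁ sin φ₂ − sin φ₁ cos φ₂ cos Δλ ) = atan2(0.0549, 0.9885) = 3.18°.
So the initial bearing is 3°.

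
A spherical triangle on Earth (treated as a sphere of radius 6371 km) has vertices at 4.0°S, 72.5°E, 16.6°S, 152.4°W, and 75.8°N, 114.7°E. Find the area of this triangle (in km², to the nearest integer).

Side lengths (central angles): a = 1.8638, b = 1.4569, c = 2.2879 rad; semiperimeter s = 2.8043.
By l'Huilier's theorem, tan(E/4) = √[tan(s/2) tan((s−a)/2) tan((s−b)/2) tan((s−c)/2)], giving spherical excess E = 2.6827 rad.
Area = E·R² = 2.6827 × (6371)² ≈ 108891572 km².

108891572 km²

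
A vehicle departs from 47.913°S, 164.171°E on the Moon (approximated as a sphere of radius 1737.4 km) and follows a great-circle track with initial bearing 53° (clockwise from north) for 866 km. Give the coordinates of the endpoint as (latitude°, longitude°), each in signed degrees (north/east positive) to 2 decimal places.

-27.32°, -170.38°

Angular distance δ = d/R = 866/1737.4 = 0.49845 rad; initial bearing θ = 0.9250 rad.
sin φ₂ = sin φ₁ cos δ + cos φ₁ sin δ cos θ = (-0.7421)(0.8783) + (0.6703)(0.4781)(0.6018) = -0.4590, so φ₂ = -27.32°.
Δλ = atan2(sin θ sin δ cos φ₁, cos δ − sin φ₁ sin φ₂) = atan2(0.2559, 0.5377) = 25.451°.
λ₂ = 164.171° + 25.451° = 189.62° → -170.38° after wrapping to (−180°, 180°].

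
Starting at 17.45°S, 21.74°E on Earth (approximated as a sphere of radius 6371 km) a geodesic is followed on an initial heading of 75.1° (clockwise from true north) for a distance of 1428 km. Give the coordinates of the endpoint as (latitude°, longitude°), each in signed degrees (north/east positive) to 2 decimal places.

-13.76°, 34.52°

Angular distance δ = d/R = 1428/6371 = 0.22414 rad; initial bearing θ = 1.3107 rad.
sin φ₂ = sin φ₁ cos δ + cos φ₁ sin δ cos θ = (-0.2999)(0.9750) + (0.9540)(0.2223)(0.2571) = -0.2378, so φ₂ = -13.76°.
Δλ = atan2(sin θ sin δ cos φ₁, cos δ − sin φ₁ sin φ₂) = atan2(0.2049, 0.9037) = 12.776°.
λ₂ = 21.740° + 12.776° = 34.52°.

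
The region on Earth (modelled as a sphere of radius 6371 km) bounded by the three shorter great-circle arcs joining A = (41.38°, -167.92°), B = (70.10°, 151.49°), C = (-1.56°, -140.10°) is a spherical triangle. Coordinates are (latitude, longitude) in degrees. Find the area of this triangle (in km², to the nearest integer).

Side lengths (central angles): a = 1.4710, b = 0.8693, c = 0.6172 rad; semiperimeter s = 1.4787.
By l'Huilier's theorem, tan(E/4) = √[tan(s/2) tan((s−a)/2) tan((s−b)/2) tan((s−c)/2)], giving spherical excess E = 0.0901 rad.
Area = E·R² = 0.0901 × (6371)² ≈ 3658789 km².

3658789 km²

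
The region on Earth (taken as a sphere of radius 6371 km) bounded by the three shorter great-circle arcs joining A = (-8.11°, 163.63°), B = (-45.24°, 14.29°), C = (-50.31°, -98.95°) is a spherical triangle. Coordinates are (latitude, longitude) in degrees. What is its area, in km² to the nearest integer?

57976489 km²

Side lengths (central angles): a = 1.1929, b = 1.5439, c = 2.0938 rad; semiperimeter s = 2.4153.
By l'Huilier's theorem, tan(E/4) = √[tan(s/2) tan((s−a)/2) tan((s−b)/2) tan((s−c)/2)], giving spherical excess E = 1.4284 rad.
Area = E·R² = 1.4284 × (6371)² ≈ 57976489 km².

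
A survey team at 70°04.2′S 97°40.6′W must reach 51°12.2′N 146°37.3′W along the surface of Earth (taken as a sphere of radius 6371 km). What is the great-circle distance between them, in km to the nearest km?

14047 km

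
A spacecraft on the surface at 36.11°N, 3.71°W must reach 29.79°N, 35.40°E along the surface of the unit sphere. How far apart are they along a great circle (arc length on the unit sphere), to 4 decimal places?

0.5793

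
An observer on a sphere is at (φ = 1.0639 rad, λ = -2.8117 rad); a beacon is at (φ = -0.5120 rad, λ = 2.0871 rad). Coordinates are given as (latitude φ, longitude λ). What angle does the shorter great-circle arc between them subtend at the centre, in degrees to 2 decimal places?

110.48°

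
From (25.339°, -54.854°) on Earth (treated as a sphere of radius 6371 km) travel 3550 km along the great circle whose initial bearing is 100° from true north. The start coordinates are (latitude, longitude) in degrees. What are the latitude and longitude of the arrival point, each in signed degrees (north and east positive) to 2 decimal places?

16.27°, -22.00°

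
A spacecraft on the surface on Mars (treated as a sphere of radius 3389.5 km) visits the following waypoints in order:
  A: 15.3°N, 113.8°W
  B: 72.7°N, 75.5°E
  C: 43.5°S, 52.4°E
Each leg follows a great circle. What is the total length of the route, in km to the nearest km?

12370 km

Leg A→B: central angle 1.6019 rad, distance 5429.7 km.
Leg B→C: central angle 2.0474 rad, distance 6939.8 km.
Total: 5429.7 + 6939.8 ≈ 12370 km.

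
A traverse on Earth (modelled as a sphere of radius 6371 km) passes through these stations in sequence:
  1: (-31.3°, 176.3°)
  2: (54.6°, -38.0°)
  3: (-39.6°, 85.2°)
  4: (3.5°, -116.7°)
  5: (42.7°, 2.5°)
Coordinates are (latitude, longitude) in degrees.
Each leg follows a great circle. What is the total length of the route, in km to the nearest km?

59313 km

Leg 1→2: central angle 2.5542 rad, distance 16272.6 km.
Leg 2→3: central angle 2.4403 rad, distance 15546.9 km.
Leg 3→4: central angle 2.4226 rad, distance 15434.6 km.
Leg 4→5: central angle 1.8928 rad, distance 12059.0 km.
Total: 16272.6 + 15546.9 + 15434.6 + 12059.0 ≈ 59313 km.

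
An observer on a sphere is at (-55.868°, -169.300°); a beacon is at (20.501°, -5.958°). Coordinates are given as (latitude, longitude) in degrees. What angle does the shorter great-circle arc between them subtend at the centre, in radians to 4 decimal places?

2.4872 rad

Let φ₁ = -0.9751 rad, φ₂ = 0.3578 rad, and Δλ = 2.8509 rad.
Haversine: a = sin²(Δφ/2) + cos φ₁ cos φ₂ sin²(Δλ/2) = 0.3822 + (0.5611)(0.9367)(0.9790) = 0.89670.
Central angle c = 2·arcsin(√a) = 2.48718 rad.
So the angular separation is 2.4872 rad.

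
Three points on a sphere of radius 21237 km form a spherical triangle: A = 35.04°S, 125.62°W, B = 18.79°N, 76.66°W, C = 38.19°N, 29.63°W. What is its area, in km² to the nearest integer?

87935533 km²

Side lengths (central angles): a = 0.7865, b = 2.0066, c = 1.2408 rad; semiperimeter s = 2.0170.
By l'Huilier's theorem, tan(E/4) = √[tan(s/2) tan((s−a)/2) tan((s−b)/2) tan((s−c)/2)], giving spherical excess E = 0.1950 rad.
Area = E·R² = 0.1950 × (21237)² ≈ 87935533 km².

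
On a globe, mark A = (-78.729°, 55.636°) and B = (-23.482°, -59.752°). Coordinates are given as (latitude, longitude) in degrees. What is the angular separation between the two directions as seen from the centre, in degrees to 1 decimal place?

71.7°

With latitudes φ₁ = -78.729°, φ₂ = -23.482° and longitude difference Δλ = -115.388°:
Haversine: a = sin²(Δφ/2) + cos φ₁ cos φ₂ sin²(Δλ/2) = 0.2150 + (0.1954)(0.9172)(0.7144) = 0.34304.
Central angle c = 2·arcsin(√a) = 1.25148 rad.
So the angular separation is 71.7°.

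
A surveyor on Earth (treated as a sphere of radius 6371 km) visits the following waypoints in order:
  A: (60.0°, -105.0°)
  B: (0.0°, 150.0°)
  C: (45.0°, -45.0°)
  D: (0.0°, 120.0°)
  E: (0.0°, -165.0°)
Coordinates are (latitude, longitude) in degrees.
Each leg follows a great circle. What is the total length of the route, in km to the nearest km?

48769 km

Leg A→B: central angle 1.7006 rad, distance 10834.3 km.
Leg B→C: central angle 2.3227 rad, distance 14797.8 km.
Leg C→D: central angle 2.3227 rad, distance 14797.8 km.
Leg D→E: central angle 1.3090 rad, distance 8339.6 km.
Total: 10834.3 + 14797.8 + 14797.8 + 8339.6 ≈ 48769 km.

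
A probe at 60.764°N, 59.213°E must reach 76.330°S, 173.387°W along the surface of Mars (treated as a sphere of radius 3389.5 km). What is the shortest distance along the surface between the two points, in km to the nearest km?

9266 km

With latitudes φ₁ = 60.764°, φ₂ = -76.330° and longitude difference Δλ = 127.400°:
cos c = sin φ₁ sin φ₂ + cos φ₁ cos φ₂ cos Δλ = (0.8726)(-0.9717) + (0.4884)(0.2363)(-0.6074) = -0.91800,
so c = arccos(-0.91800) = 2.73381 rad.
Distance = R·c = 3389.5 × 2.7338 ≈ 9266 km.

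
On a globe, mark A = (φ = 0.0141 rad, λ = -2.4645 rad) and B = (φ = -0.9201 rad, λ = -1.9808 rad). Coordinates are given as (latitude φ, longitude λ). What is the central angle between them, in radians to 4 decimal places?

1.0181 rad

In radians: φ₁ = 0.0141, φ₂ = -0.9201, Δλ = 27.714° = 0.4837 rad.
Haversine: a = sin²(Δφ/2) + cos φ₁ cos φ₂ sin²(Δλ/2) = 0.2028 + (0.9999)(0.6057)(0.0574) = 0.23751.
Central angle c = 2·arcsin(√a) = 1.01811 rad.
So the angular separation is 1.0181 rad.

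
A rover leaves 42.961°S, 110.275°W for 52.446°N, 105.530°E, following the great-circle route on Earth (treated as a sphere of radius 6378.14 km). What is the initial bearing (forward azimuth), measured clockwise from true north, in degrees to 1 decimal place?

Δλ = -144.195° = -2.5167 rad.
y = sin Δλ · cos φ₂ = (-0.5850)(0.6095) = -0.3566
x = cos φ₁ sin φ₂ − sin φ₁ cos φ₂ cos Δλ = (0.7318)(0.7928) − (-0.6815)(0.6095)(-0.8110) = 0.2433
θ = atan2(y, x) = -55.69°; adding 360° gives 304.3°.

304.3°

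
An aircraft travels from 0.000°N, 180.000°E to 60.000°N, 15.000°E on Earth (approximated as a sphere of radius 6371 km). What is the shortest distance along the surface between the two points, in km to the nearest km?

In radians: φ₁ = 0.0000, φ₂ = 1.0472, Δλ = -165.000° = -2.8798 rad.
cos c = sin φ₁ sin φ₂ + cos φ₁ cos φ₂ cos Δλ = (0.0000)(0.8660) + (1.0000)(0.5000)(-0.9659) = -0.48296,
so c = arccos(-0.48296) = 2.07483 rad.
Distance = R·c = 6371 × 2.0748 ≈ 13219 km.

13219 km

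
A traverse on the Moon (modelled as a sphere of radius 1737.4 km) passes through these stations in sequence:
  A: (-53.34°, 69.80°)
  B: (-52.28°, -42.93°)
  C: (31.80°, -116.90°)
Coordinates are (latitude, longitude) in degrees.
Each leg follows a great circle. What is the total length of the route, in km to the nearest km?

Leg A→B: central angle 1.0548 rad, distance 1832.6 km.
Leg B→C: central angle 1.8476 rad, distance 3209.9 km.
Total: 1832.6 + 3209.9 ≈ 5043 km.

5043 km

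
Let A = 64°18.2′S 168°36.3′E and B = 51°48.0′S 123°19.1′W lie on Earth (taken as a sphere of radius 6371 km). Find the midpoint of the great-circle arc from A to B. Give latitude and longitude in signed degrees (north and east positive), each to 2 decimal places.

-62.51°, -150.59°

The central angle between A and B is δ = 0.6296 rad.
With f = 0.5, the slerp weights are sin((1−f)δ)/sin δ = 0.5258 and sin(fδ)/sin δ = 0.5258.
Weighted sum of the unit vectors: (0.5258)·(-0.4251,0.0857,-0.9011) + (0.5258)·(-0.3397,-0.5168,-0.7859) = (-0.4021, -0.2267, -0.8871).
Converting back: φ = atan2(z, √(x²+y²)) = -62.51°, λ = atan2(y, x) = -150.59°.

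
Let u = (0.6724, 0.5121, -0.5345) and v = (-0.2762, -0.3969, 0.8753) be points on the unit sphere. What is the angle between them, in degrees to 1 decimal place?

u·v = -0.8568; |u| = 1.0000, |v| = 1.0000.
cos θ = (u·v)/(|u||v|) = -0.8568, so θ = 149.0°.

149.0°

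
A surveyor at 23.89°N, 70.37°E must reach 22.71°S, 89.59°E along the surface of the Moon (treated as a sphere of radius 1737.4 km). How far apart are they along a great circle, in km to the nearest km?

1522 km

With latitudes φ₁ = 23.890°, φ₂ = -22.710° and longitude difference Δλ = 19.220°:
cos c = sin φ₁ sin φ₂ + cos φ₁ cos φ₂ cos Δλ = (0.4050)(-0.3861) + (0.9143)(0.9225)(0.9443) = 0.64008,
so c = arccos(0.64008) = 0.87620 rad.
Distance = R·c = 1737.4 × 0.8762 ≈ 1522 km.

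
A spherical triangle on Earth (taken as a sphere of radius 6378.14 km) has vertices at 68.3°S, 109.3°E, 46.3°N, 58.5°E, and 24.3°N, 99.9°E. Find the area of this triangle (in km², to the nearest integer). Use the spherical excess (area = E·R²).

27702786 km²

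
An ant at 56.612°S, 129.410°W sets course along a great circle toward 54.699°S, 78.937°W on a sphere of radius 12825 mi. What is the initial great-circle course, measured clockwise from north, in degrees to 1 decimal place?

Δλ = 50.473° = 0.8809 rad.
y = sin Δλ · cos φ₂ = (0.7713)(0.5779) = 0.4457
x = cos φ₁ sin φ₂ − sin φ₁ cos φ₂ cos Δλ = (0.5503)(-0.8161) − (-0.8350)(0.5779)(0.6364) = -0.1420
θ = atan2(y, x) = 107.68°, so the bearing is 107.7°.

107.7°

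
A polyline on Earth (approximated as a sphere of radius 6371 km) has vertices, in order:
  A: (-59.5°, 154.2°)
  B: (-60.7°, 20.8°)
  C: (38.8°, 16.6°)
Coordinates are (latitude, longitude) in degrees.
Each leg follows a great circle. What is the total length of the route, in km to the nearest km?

17130 km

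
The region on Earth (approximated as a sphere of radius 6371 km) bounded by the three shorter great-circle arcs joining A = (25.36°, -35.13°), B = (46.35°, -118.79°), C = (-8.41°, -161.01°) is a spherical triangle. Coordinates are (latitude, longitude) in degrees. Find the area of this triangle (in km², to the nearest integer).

Side lengths (central angles): a = 1.1594, b = 2.1976, c = 1.1823 rad; semiperimeter s = 2.2697.
By l'Huilier's theorem, tan(E/4) = √[tan(s/2) tan((s−a)/2) tan((s−b)/2) tan((s−c)/2)], giving spherical excess E = 0.6748 rad.
Area = E·R² = 0.6748 × (6371)² ≈ 27390940 km².

27390940 km²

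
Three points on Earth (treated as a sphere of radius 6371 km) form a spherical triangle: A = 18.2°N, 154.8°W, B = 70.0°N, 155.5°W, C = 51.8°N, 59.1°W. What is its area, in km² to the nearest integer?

Side lengths (central angles): a = 0.7743, b = 1.3826, c = 0.9041 rad; semiperimeter s = 1.5305.
By l'Huilier's theorem, tan(E/4) = √[tan(s/2) tan((s−a)/2) tan((s−b)/2) tan((s−c)/2)], giving spherical excess E = 0.3816 rad.
Area = E·R² = 0.3816 × (6371)² ≈ 15488163 km².

15488163 km²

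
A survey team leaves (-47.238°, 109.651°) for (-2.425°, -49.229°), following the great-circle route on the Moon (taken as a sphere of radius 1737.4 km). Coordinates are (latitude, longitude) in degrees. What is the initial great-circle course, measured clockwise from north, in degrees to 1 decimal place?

With φ₁ = -0.8245, φ₂ = -0.0423, Δλ = -2.7730 rad, the forward-azimuth formula gives
θ = atan2( sin Δλ cos φ₂ , cos φ₁ sin φ₂ − sin φ₁ cos φ₂ cos Δλ ) = atan2(-0.3600, -0.7130) = -153.21°.
Adding 360° brings this into [0°, 360°): 206.8°.

206.8°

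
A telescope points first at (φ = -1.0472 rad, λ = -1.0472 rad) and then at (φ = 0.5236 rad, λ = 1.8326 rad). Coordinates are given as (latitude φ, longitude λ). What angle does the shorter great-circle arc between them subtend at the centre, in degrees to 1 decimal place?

Let φ₁ = -1.0472 rad, φ₂ = 0.5236 rad, and Δλ = 2.8798 rad.
Haversine: a = sin²(Δφ/2) + cos φ₁ cos φ₂ sin²(Δλ/2) = 0.5000 + (0.5000)(0.8660)(0.9830) = 0.92564.
Central angle c = 2·arcsin(√a) = 2.58920 rad.
So the angular separation is 148.4°.

148.4°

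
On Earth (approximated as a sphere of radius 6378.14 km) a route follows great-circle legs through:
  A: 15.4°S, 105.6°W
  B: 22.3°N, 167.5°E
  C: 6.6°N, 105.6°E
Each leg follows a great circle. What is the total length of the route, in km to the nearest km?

Leg A→B: central angle 1.6233 rad, distance 10354.0 km.
Leg B→C: central angle 1.0741 rad, distance 6850.9 km.
Total: 10354.0 + 6850.9 ≈ 17205 km.

17205 km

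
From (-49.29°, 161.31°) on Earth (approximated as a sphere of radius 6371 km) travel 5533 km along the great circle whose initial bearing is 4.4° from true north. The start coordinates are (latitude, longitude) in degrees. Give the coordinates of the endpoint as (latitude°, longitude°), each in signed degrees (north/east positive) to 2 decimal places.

0.39°, 164.67°

Angular distance δ = d/R = 5533/6371 = 0.86847 rad; initial bearing θ = 0.0768 rad.
sin φ₂ = sin φ₁ cos δ + cos φ₁ sin δ cos θ = (-0.7580)(0.6460) + (0.6522)(0.7633)(0.9971) = 0.0067, so φ₂ = 0.39°.
Δλ = atan2(sin θ sin δ cos φ₁, cos δ − sin φ₁ sin φ₂) = atan2(0.0382, 0.6511) = 3.357°.
λ₂ = 161.310° + 3.357° = 164.67°.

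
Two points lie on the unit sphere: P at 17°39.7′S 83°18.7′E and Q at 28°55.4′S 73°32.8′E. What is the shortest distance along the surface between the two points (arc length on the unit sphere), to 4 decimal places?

0.2510

With latitudes φ₁ = -17.662°, φ₂ = -28.923° and longitude difference Δλ = -9.765°:
cos c = sin φ₁ sin φ₂ + cos φ₁ cos φ₂ cos Δλ = (-0.3034)(-0.4836) + (0.9529)(0.8753)(0.9855) = 0.96866,
so c = arccos(0.96866) = 0.25101 rad.
On the unit sphere the arc length equals the central angle: 0.2510.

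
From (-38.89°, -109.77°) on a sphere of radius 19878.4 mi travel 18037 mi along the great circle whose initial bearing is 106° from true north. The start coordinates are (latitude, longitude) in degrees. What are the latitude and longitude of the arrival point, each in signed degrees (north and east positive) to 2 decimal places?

-33.76°, -44.13°

Angular distance δ = d/R = 18037/19878.4 = 0.90737 rad; initial bearing θ = 1.8500 rad.
sin φ₂ = sin φ₁ cos δ + cos φ₁ sin δ cos θ = (-0.6278)(0.6158) + (0.7784)(0.7879)(-0.2756) = -0.5557, so φ₂ = -33.76°.
Δλ = atan2(sin θ sin δ cos φ₁, cos δ − sin φ₁ sin φ₂) = atan2(0.5895, 0.2670) = 65.636°.
λ₂ = -109.770° + 65.636° = -44.13°.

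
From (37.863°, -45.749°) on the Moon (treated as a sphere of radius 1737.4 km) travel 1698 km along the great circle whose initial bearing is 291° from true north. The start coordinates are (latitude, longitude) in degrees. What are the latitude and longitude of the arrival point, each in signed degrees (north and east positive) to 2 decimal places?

35.30°, -117.24°

Angular distance δ = d/R = 1698/1737.4 = 0.97732 rad; initial bearing θ = 5.0789 rad.
sin φ₂ = sin φ₁ cos δ + cos φ₁ sin δ cos θ = (0.6138)(0.5592) + (0.7895)(0.8290)(0.3584) = 0.5778, so φ₂ = 35.30°.
Δλ = atan2(sin θ sin δ cos φ₁, cos δ − sin φ₁ sin φ₂) = atan2(-0.6110, 0.2046) = -71.486°.
λ₂ = -45.749° − 71.486° = -117.24°.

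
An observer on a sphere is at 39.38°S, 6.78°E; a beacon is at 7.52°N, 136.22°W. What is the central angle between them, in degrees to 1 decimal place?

Let φ₁ = -0.6873 rad, φ₂ = 0.1312 rad, and Δλ = -2.4958 rad.
cos c = sin φ₁ sin φ₂ + cos φ₁ cos φ₂ cos Δλ = (-0.6345)(0.1309) + (0.7730)(0.9914)(-0.7986) = -0.69503,
so c = arccos(-0.69503) = 2.33926 rad.
So the angular separation is 134.0°.

134.0°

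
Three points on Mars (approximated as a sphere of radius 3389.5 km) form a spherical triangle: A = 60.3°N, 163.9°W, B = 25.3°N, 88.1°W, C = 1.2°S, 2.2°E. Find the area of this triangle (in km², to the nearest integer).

14769252 km²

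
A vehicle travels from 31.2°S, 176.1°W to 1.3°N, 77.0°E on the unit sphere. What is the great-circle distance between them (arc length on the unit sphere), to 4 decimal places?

With latitudes φ₁ = -31.200°, φ₂ = 1.300° and longitude difference Δλ = -106.900°:
cos c = sin φ₁ sin φ₂ + cos φ₁ cos φ₂ cos Δλ = (-0.5180)(0.0227) + (0.8554)(0.9997)(-0.2907) = -0.26034,
so c = arccos(-0.26034) = 1.83418 rad.
On the unit sphere the arc length equals the central angle: 1.8342.

1.8342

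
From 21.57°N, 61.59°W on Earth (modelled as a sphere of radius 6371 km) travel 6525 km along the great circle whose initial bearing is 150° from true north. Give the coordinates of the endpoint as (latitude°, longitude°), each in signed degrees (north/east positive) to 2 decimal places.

-29.80°, -32.10°

Angular distance δ = d/R = 6525/6371 = 1.02417 rad; initial bearing θ = 2.6180 rad.
sin φ₂ = sin φ₁ cos δ + cos φ₁ sin δ cos θ = (0.3676)(0.5198) + (0.9300)(0.8543)(-0.8660) = -0.4969, so φ₂ = -29.80°.
Δλ = atan2(sin θ sin δ cos φ₁, cos δ − sin φ₁ sin φ₂) = atan2(0.3972, 0.7025) = 29.486°.
λ₂ = -61.590° + 29.486° = -32.10°.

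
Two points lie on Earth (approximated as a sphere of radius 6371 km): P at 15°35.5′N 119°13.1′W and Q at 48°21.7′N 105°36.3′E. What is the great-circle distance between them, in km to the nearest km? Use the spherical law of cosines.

Let φ₁ = 0.2721 rad, φ₂ = 0.8441 rad, and Δλ = -2.3593 rad.
cos c = sin φ₁ sin φ₂ + cos φ₁ cos φ₂ cos Δλ = (0.2688)(0.7474) + (0.9632)(0.6644)(-0.7093) = -0.25305,
so c = arccos(-0.25305) = 1.82663 rad.
Distance = R·c = 6371 × 1.8266 ≈ 11637 km.

11637 km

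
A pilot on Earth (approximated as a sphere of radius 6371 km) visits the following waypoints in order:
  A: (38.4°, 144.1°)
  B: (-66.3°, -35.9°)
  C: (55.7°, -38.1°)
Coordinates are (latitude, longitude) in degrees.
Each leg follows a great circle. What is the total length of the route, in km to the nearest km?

Leg A→B: central angle 2.6546 rad, distance 16912.7 km.
Leg B→C: central angle 2.1295 rad, distance 13567.0 km.
Total: 16912.7 + 13567.0 ≈ 30480 km.

30480 km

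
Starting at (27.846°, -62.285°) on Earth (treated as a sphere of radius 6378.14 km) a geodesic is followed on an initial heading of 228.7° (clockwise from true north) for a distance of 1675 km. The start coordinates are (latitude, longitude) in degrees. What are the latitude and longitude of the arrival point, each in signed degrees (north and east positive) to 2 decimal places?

17.43°, -74.08°

Angular distance δ = d/R = 1675/6378.14 = 0.26262 rad; initial bearing θ = 3.9916 rad.
sin φ₂ = sin φ₁ cos δ + cos φ₁ sin δ cos θ = (0.4671)(0.9657) + (0.8842)(0.2596)(-0.6600) = 0.2996, so φ₂ = 17.43°.
Δλ = atan2(sin θ sin δ cos φ₁, cos δ − sin φ₁ sin φ₂) = atan2(-0.1725, 0.8258) = -11.796°.
λ₂ = -62.285° − 11.796° = -74.08°.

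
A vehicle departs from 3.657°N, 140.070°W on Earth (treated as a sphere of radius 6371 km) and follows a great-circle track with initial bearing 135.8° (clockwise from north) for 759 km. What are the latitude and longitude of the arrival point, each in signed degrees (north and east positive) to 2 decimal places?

-1.24°, -135.32°

Angular distance δ = d/R = 759/6371 = 0.11913 rad; initial bearing θ = 2.3702 rad.
sin φ₂ = sin φ₁ cos δ + cos φ₁ sin δ cos θ = (0.0638)(0.9929) + (0.9980)(0.1189)(-0.7169) = -0.0217, so φ₂ = -1.24°.
Δλ = atan2(sin θ sin δ cos φ₁, cos δ − sin φ₁ sin φ₂) = atan2(0.0827, 0.9943) = 4.754°.
λ₂ = -140.070° + 4.754° = -135.32°.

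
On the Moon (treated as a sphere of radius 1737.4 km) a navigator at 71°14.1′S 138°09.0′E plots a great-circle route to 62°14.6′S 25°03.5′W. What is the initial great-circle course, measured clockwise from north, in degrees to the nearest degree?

With φ₁ = -1.2433, φ₂ = -1.0864, Δλ = -2.8485 rad, the forward-azimuth formula gives
θ = atan2( sin Δλ cos φ₂ , cos φ₁ sin φ₂ − sin φ₁ cos φ₂ cos Δλ ) = atan2(-0.1345, -0.7068) = -169.22°.
Adding 360° brings this into [0°, 360°): 191°.

191°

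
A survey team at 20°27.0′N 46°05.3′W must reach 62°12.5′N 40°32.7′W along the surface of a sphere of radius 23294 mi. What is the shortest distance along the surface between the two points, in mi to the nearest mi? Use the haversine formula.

17048 mi

Let φ₁ = 0.3569 rad, φ₂ = 1.0857 rad, and Δλ = 0.0967 rad.
Haversine: a = sin²(Δφ/2) + cos φ₁ cos φ₂ sin²(Δλ/2) = 0.1270 + (0.9370)(0.4663)(0.0023) = 0.12804.
Central angle c = 2·arcsin(√a) = 0.73188 rad.
Distance = R·c = 23294 × 0.7319 ≈ 17048 mi.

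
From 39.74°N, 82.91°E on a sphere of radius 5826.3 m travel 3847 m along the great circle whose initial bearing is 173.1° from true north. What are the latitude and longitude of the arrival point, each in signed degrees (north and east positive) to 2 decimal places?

Angular distance δ = d/R = 3847/5826.3 = 0.66028 rad; initial bearing θ = 3.0212 rad.
sin φ₂ = sin φ₁ cos δ + cos φ₁ sin δ cos θ = (0.6393)(0.7898) + (0.7690)(0.6133)(-0.9928) = 0.0367, so φ₂ = 2.10°.
Δλ = atan2(sin θ sin δ cos φ₁, cos δ − sin φ₁ sin φ₂) = atan2(0.0567, 0.7663) = 4.229°.
λ₂ = 82.910° + 4.229° = 87.14°.

2.10°, 87.14°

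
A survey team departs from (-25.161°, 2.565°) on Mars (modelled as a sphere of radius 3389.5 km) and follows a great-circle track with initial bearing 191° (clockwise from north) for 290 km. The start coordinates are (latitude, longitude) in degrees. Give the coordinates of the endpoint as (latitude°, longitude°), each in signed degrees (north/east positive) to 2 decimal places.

-29.97°, 1.49°

Angular distance δ = d/R = 290/3389.5 = 0.08556 rad; initial bearing θ = 3.3336 rad.
sin φ₂ = sin φ₁ cos δ + cos φ₁ sin δ cos θ = (-0.4252)(0.9963) + (0.9051)(0.0855)(-0.9816) = -0.4995, so φ₂ = -29.97°.
Δλ = atan2(sin θ sin δ cos φ₁, cos δ − sin φ₁ sin φ₂) = atan2(-0.0148, 0.7840) = -1.078°.
λ₂ = 2.565° − 1.078° = 1.49°.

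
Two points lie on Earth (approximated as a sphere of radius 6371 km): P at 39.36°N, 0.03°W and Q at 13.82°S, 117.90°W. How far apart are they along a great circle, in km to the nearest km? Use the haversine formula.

With latitudes φ₁ = 39.360°, φ₂ = -13.820° and longitude difference Δλ = -117.870°:
Haversine: a = sin²(Δφ/2) + cos φ₁ cos φ₂ sin²(Δλ/2) = 0.2003 + (0.7732)(0.9711)(0.7337) = 0.75123.
Central angle c = 2·arcsin(√a) = 2.09724 rad.
Distance = R·c = 6371 × 2.0972 ≈ 13362 km.

13362 km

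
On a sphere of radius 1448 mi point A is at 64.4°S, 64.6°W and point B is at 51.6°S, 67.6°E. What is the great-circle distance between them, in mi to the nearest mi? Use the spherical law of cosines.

1472 mi

Let φ₁ = -1.1240 rad, φ₂ = -0.9006 rad, and Δλ = 2.3073 rad.
cos c = sin φ₁ sin φ₂ + cos φ₁ cos φ₂ cos Δλ = (-0.9018)(-0.7837) + (0.4321)(0.6211)(-0.6717) = 0.52648,
so c = arccos(0.52648) = 1.01634 rad.
Distance = R·c = 1448 × 1.0163 ≈ 1472 mi.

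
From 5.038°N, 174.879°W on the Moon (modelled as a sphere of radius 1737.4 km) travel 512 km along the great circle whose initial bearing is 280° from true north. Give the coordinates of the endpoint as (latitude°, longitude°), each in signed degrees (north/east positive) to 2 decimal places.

7.72°, 168.34°

Angular distance δ = d/R = 512/1737.4 = 0.29469 rad; initial bearing θ = 4.8869 rad.
sin φ₂ = sin φ₁ cos δ + cos φ₁ sin δ cos θ = (0.0878)(0.9569) + (0.9961)(0.2904)(0.1736) = 0.1343, so φ₂ = 7.72°.
Δλ = atan2(sin θ sin δ cos φ₁, cos δ − sin φ₁ sin φ₂) = atan2(-0.2849, 0.9451) = -16.777°.
λ₂ = -174.879° − 16.777° = -191.66° → 168.34° after wrapping to (−180°, 180°].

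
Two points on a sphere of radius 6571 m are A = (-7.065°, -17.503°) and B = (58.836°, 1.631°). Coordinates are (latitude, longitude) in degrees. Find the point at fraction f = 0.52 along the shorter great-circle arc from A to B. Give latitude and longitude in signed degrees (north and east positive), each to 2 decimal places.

27.50°, -10.66°

The central angle between A and B is δ = 1.1811 rad.
With f = 0.52, the slerp weights are sin((1−f)δ)/sin δ = 0.5806 and sin(fδ)/sin δ = 0.6230.
Weighted sum of the unit vectors: (0.5806)·(0.9465,-0.2985,-0.1230) + (0.6230)·(0.5173,0.0147,0.8557) = (0.8717, -0.1641, 0.4617).
Converting back: φ = atan2(z, √(x²+y²)) = 27.50°, λ = atan2(y, x) = -10.66°.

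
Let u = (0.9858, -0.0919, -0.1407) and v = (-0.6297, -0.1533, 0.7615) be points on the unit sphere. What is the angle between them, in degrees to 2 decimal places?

135.55°

u·v = -0.7138; |u| = 1.0000, |v| = 1.0000.
cos θ = (u·v)/(|u||v|) = -0.7138, so θ = 135.55°.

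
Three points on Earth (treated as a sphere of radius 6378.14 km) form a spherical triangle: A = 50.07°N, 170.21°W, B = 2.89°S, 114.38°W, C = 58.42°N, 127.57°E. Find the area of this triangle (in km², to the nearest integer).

3657553 km²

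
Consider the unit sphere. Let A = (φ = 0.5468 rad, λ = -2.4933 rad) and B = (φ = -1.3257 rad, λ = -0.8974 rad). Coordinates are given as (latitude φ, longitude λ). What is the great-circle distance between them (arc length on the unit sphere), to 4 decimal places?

Let φ₁ = 0.5468 rad, φ₂ = -1.3257 rad, and Δλ = 1.5959 rad.
cos c = sin φ₁ sin φ₂ + cos φ₁ cos φ₂ cos Δλ = (0.5200)(-0.9701) + (0.8542)(0.2426)(-0.0251) = -0.50962,
so c = arccos(-0.50962) = 2.10554 rad.
On the unit sphere the arc length equals the central angle: 2.1055.

2.1055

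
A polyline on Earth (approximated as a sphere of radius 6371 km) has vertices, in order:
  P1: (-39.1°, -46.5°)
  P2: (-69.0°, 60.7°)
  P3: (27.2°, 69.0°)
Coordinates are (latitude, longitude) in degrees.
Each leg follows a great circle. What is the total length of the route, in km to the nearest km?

Leg P1→P2: central angle 1.0396 rad, distance 6623.4 km.
Leg P2→P3: central angle 1.6824 rad, distance 10718.4 km.
Total: 6623.4 + 10718.4 ≈ 17342 km.

17342 km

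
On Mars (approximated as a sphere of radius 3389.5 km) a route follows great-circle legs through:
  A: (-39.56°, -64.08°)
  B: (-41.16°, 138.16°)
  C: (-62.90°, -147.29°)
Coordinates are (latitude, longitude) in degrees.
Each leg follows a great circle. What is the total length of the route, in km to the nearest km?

8528 km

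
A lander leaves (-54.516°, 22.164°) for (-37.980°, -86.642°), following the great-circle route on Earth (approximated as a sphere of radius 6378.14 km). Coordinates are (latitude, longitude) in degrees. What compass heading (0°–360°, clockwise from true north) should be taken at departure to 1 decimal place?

232.9°

Δλ = -108.806° = -1.8990 rad.
y = sin Δλ · cos φ₂ = (-0.9466)(0.7882) = -0.7461
x = cos φ₁ sin φ₂ − sin φ₁ cos φ₂ cos Δλ = (0.5805)(-0.6154) − (-0.8143)(0.7882)(-0.3224) = -0.5641
θ = atan2(y, x) = -127.09°; adding 360° gives 232.9°.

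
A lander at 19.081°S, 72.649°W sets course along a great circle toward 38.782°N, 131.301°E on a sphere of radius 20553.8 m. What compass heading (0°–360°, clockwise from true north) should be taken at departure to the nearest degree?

319°

Δλ = -156.050° = -2.7236 rad.
y = sin Δλ · cos φ₂ = (-0.4059)(0.7795) = -0.3164
x = cos φ₁ sin φ₂ − sin φ₁ cos φ₂ cos Δλ = (0.9451)(0.6264) − (-0.3269)(0.7795)(-0.9139) = 0.3591
θ = atan2(y, x) = -41.39°; adding 360° gives 319°.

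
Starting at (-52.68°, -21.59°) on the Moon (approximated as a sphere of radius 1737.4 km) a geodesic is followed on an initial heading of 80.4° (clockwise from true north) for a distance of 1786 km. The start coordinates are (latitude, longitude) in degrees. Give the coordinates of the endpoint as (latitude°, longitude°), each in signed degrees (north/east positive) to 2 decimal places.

-18.92°, 41.60°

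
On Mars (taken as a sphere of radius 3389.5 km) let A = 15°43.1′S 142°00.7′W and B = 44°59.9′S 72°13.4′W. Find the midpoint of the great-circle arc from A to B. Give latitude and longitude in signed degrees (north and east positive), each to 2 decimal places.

The central angle between A and B is δ = 1.1299 rad.
With f = 0.5, the slerp weights are sin((1−f)δ)/sin δ = 0.5920 and sin(fδ)/sin δ = 0.5920.
Weighted sum of the unit vectors: (0.5920)·(-0.7587,-0.5925,-0.2709) + (0.5920)·(0.2159,-0.6734,-0.7071) = (-0.3213, -0.7494, -0.5790).
Converting back: φ = atan2(z, √(x²+y²)) = -35.38°, λ = atan2(y, x) = -113.21°.

-35.38°, -113.21°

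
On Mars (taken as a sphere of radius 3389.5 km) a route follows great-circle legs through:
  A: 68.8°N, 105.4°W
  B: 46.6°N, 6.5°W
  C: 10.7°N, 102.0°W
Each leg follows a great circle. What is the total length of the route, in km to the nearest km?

8061 km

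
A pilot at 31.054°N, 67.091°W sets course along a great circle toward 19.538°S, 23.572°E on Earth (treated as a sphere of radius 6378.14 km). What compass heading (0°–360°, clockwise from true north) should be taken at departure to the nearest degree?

107°

With φ₁ = 0.5420, φ₂ = -0.3410, Δλ = 1.5824 rad, the forward-azimuth formula gives
θ = atan2( sin Δλ cos φ₂ , cos φ₁ sin φ₂ − sin φ₁ cos φ₂ cos Δλ ) = atan2(0.9424, -0.2809) = 106.60°.
So the initial bearing is 107°.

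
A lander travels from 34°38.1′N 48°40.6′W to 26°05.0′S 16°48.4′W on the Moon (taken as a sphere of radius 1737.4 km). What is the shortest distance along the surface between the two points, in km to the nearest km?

Let φ₁ = 0.6045 rad, φ₂ = -0.4552 rad, and Δλ = 0.5562 rad.
cos c = sin φ₁ sin φ₂ + cos φ₁ cos φ₂ cos Δλ = (0.5683)(-0.4397) + (0.8228)(0.8982)(0.8492) = 0.37770,
so c = arccos(0.37770) = 1.18349 rad.
Distance = R·c = 1737.4 × 1.1835 ≈ 2056 km.

2056 km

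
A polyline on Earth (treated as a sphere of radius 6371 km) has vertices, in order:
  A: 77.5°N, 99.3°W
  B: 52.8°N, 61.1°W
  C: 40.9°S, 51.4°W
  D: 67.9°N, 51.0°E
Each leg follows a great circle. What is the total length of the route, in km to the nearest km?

28273 km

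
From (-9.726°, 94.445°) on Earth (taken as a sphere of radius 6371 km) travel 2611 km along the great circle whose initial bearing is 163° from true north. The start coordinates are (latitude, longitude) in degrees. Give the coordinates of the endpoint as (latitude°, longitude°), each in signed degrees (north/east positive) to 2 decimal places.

-32.04°, 102.34°

Angular distance δ = d/R = 2611/6371 = 0.40983 rad; initial bearing θ = 2.8449 rad.
sin φ₂ = sin φ₁ cos δ + cos φ₁ sin δ cos θ = (-0.1689)(0.9172) + (0.9856)(0.3984)(-0.9563) = -0.5305, so φ₂ = -32.04°.
Δλ = atan2(sin θ sin δ cos φ₁, cos δ − sin φ₁ sin φ₂) = atan2(0.1148, 0.8276) = 7.899°.
λ₂ = 94.445° + 7.899° = 102.34°.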